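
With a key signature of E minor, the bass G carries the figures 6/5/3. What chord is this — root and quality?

E minor seventh

The figures 6/5/3 indicate a seventh chord in first inversion.
In first inversion the root lies a sixth above the bass: a sixth above G in E minor is E.
The chord tones are G, B, D, E, giving E minor seventh.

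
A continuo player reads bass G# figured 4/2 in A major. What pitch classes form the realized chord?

The written figures 4/2 are shorthand for 6/4/2: the 6 is implied.
A second above G# in this key is A.
A fourth above G# in this key is C#.
A sixth above G# in this key is E.
Together with the bass G#, this spells A major seventh in third inversion.

G#, A, C#, E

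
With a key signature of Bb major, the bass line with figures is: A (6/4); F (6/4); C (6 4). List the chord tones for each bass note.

A, D, F | F, Bb, D | C, F, A

A (6/4): A, D, F.
F (6/4): F, Bb, D.
C (6/4): C, F, A.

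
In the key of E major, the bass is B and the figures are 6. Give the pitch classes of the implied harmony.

B, D#, G#

The written figures 6 are shorthand for 6/3: the 3 is implied.
A third above B in this key is D#.
A sixth above B in this key is G#.
Together with the bass B, this spells G# minor in first inversion.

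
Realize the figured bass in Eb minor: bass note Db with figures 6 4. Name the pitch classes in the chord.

Db, Gb, Bb

A fourth above Db in this key is Gb.
A sixth above Db in this key is Bb.
Together with the bass Db, this spells Gb major in second inversion.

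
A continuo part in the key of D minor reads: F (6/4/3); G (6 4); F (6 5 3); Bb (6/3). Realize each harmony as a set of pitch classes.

F (6/4/3): F, A, Bb, D.
G (6/4): G, C, E.
F (6/5/3): F, A, C, D.
Bb (6/3): Bb, D, G.

F, A, Bb, D | G, C, E | F, A, C, D | Bb, D, G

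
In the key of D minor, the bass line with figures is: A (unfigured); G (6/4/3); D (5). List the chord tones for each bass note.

A (5/3): A, C, E.
G (6/4/3): G, Bb, C, E.
D (5/3): D, F, A.

A, C, E | G, Bb, C, E | D, F, A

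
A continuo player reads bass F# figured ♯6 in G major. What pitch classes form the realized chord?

The written figures ♯6 are shorthand for 6/3: the 3 is implied.
A third above F# in this key is A.
A sixth above F# in this key is D, raised to D# by the sharp.
Together with the bass F#, this spells D# diminished in first inversion.

F#, A, D#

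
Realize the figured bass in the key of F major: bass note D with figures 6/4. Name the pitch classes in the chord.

A fourth above D in this key is G.
A sixth above D in this key is Bb.
Together with the bass D, this spells G minor in second inversion.

D, G, Bb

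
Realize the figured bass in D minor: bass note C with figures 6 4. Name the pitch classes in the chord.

C, F, A

A fourth above C in this key is F.
A sixth above C in this key is A.
Together with the bass C, this spells F major in second inversion.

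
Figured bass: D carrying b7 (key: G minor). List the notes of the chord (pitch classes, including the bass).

D, F, A, Cb

The written figures b7 are shorthand for 7/5/3: the 5/3 are implied.
A third above D in this key is F.
A fifth above D in this key is A.
A seventh above D in this key is C, lowered to Cb by the flat.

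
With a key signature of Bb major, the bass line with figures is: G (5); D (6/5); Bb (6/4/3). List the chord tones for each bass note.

G (5/3): G, Bb, D.
D (6/5/3): D, F, A, Bb.
Bb (6/4/3): Bb, D, Eb, G.

G, Bb, D | D, F, A, Bb | Bb, D, Eb, G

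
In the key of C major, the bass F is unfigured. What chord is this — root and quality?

F major

An unfigured bass indicates a triad in root position.
In root position the bass is the root, so the root is F.
The chord tones are F, A, C, giving F major.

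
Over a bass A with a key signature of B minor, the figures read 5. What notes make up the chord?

The written figures 5 are shorthand for 5/3: the 3 is implied.
A third above A in this key is C#.
A fifth above A in this key is E.
Together with the bass A, this spells A major in root position.

A, C#, E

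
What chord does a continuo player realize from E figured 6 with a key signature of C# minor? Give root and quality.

The figures 6 indicate a triad in first inversion.
In first inversion the root lies a sixth above the bass: a sixth above E in C# minor is C#.
The chord tones are E, G#, C#, giving C# minor.

C# minor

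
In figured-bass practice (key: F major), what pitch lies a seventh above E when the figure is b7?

Counting 6 letter steps above E lands on D; in F major, that letter is D.
The b7 figure lowers it a semitone, giving Db.

Db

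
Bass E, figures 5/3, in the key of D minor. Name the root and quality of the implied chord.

The figures 5/3 indicate a triad in root position.
In root position the bass is the root, so the root is E.
The chord tones are E, G, Bb, giving E diminished.

E diminished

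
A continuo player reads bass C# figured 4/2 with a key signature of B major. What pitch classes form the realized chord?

C#, D#, F#, A#

The written figures 4/2 are shorthand for 6/4/2: the 6 is implied.
A second above C# in this key is D#.
A fourth above C# in this key is F#.
A sixth above C# in this key is A#.
Together with the bass C#, this spells D# minor seventh in third inversion.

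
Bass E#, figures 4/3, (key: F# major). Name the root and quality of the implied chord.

A# minor seventh

The figures 4/3 indicate a seventh chord in second inversion.
In second inversion the root lies a fourth above the bass: a fourth above E# in F# major is A#.
The chord tones are E#, G#, A#, C#, giving A# minor seventh.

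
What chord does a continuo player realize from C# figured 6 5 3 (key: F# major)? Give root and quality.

The figures 6 5 3 indicate a seventh chord in first inversion.
In first inversion the root lies a sixth above the bass: a sixth above C# in F# major is A#.
The chord tones are C#, E#, G#, A#, giving A# minor seventh.

A# minor seventh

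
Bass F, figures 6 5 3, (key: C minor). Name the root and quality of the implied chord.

D half-diminished seventh

The figures 6 5 3 indicate a seventh chord in first inversion.
In first inversion the root lies a sixth above the bass: a sixth above F in C minor is D.
The chord tones are F, Ab, C, D, giving D half-diminished seventh.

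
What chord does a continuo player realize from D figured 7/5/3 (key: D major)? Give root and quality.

The figures 7/5/3 indicate a seventh chord in root position.
In root position the bass is the root, so the root is D.
The chord tones are D, F#, A, C#, giving D major seventh.

D major seventh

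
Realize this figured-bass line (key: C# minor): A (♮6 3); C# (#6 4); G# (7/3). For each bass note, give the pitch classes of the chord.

A (♮6/3): A, C#, F.
C# (#6/4): C#, F#, A#.
G# (7/5/3): G#, B, D#, F#.

A, C#, F | C#, F#, A# | G#, B, D#, F#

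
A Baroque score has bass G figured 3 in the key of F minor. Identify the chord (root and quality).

The figures 3 indicate a triad in root position.
In root position the bass is the root, so the root is G.
The chord tones are G, Bb, Db, giving G diminished.

G diminished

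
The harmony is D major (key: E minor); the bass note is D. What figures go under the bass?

no figures

D is the root of D major, so the chord is in root position.
A triad in root position is figured 5/3, conventionally abbreviated (no figures — root-position triad).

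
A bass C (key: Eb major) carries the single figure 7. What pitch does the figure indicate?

Counting 6 letter steps above C lands on B; in Eb major, that letter is Bb.

Bb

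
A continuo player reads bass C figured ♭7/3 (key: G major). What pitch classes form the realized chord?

C, E, G, Bb

The written figures ♭7/3 are shorthand for 7/5/3: the 5 is implied.
A third above C in this key is E.
A fifth above C in this key is G.
A seventh above C in this key is B, lowered to Bb by the flat.
Together with the bass C, this spells C dominant seventh in root position.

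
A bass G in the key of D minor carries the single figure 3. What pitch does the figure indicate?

Bb

Counting 2 letter steps above G lands on B; in D minor, that letter is Bb.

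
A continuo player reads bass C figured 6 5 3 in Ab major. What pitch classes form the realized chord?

A third above C in this key is Eb.
A fifth above C in this key is G.
A sixth above C in this key is Ab.
Together with the bass C, this spells Ab major seventh in first inversion.

C, Eb, G, Ab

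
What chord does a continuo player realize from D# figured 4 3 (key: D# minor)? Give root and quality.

G# minor seventh

The figures 4 3 indicate a seventh chord in second inversion.
In second inversion the root lies a fourth above the bass: a fourth above D# in D# minor is G#.
The chord tones are D#, F#, G#, B, giving G# minor seventh.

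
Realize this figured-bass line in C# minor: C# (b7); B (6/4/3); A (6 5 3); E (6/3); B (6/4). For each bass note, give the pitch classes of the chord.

C# (b7/5/3): C#, E, G#, Bb.
B (6/4/3): B, D#, E, G#.
A (6/5/3): A, C#, E, F#.
E (6/3): E, G#, C#.
B (6/4): B, E, G#.

C#, E, G#, Bb | B, D#, E, G# | A, C#, E, F# | E, G#, C# | B, E, G#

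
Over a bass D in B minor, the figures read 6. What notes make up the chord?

D, F#, B

The written figures 6 are shorthand for 6/3: the 3 is implied.
A third above D in this key is F#.
A sixth above D in this key is B.
Together with the bass D, this spells B minor in first inversion.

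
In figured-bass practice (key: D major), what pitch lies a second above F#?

Counting 1 letter step above F# lands on G; in D major, that letter is G.

G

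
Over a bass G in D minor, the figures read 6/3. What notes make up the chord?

A third above G in this key is Bb.
A sixth above G in this key is E.
Together with the bass G, this spells E diminished in first inversion.

G, Bb, E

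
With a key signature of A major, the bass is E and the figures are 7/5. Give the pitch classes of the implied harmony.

E, G#, B, D

The written figures 7/5 are shorthand for 7/5/3: the 3 is implied.
A third above E in this key is G#.
A fifth above E in this key is B.
A seventh above E in this key is D.
Together with the bass E, this spells E dominant seventh in root position.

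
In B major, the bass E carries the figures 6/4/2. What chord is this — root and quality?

F# dominant seventh

The figures 6/4/2 indicate a seventh chord in third inversion.
In third inversion the root lies a second above the bass: a second above E in B major is F#.
The chord tones are E, F#, A#, C#, giving F# dominant seventh.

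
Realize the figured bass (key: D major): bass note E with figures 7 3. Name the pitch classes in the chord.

The written figures 7 3 are shorthand for 7/5/3: the 5 is implied.
A third above E in this key is G.
A fifth above E in this key is B.
A seventh above E in this key is D.
Together with the bass E, this spells E minor seventh in root position.

E, G, B, D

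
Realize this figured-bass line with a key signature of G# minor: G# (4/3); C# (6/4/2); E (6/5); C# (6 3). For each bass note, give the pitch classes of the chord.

G#, B, C#, E | C#, D#, F#, A# | E, G#, B, C# | C#, E, A#

G# (6/4/3): G#, B, C#, E.
C# (6/4/2): C#, D#, F#, A#.
E (6/5/3): E, G#, B, C#.
C# (6/3): C#, E, A#.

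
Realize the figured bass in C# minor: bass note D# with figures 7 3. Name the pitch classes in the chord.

The written figures 7 3 are shorthand for 7/5/3: the 5 is implied.
A third above D# in this key is F#.
A fifth above D# in this key is A.
A seventh above D# in this key is C#.
Together with the bass D#, this spells D# half-diminished seventh in root position.

D#, F#, A, C#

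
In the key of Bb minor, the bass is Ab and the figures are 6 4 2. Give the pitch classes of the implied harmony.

Ab, Bb, Db, F

A second above Ab in this key is Bb.
A fourth above Ab in this key is Db.
A sixth above Ab in this key is F.
Together with the bass Ab, this spells Bb minor seventh in third inversion.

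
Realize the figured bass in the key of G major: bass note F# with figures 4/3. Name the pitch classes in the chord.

F#, A, B, D

The written figures 4/3 are shorthand for 6/4/3: the 6 is implied.
A third above F# in this key is A.
A fourth above F# in this key is B.
A sixth above F# in this key is D.
Together with the bass F#, this spells B minor seventh in second inversion.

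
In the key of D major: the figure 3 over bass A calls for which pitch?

Counting 2 letter steps above A lands on C; in D major, that letter is C#.

C#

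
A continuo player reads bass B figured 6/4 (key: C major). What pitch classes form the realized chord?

B, E, G

A fourth above B in this key is E.
A sixth above B in this key is G.
Together with the bass B, this spells E minor in second inversion.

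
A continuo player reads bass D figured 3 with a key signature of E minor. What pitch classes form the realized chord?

D, F#, A

The written figures 3 are shorthand for 5/3: the 5 is implied.
A third above D in this key is F#.
A fifth above D in this key is A.
Together with the bass D, this spells D major in root position.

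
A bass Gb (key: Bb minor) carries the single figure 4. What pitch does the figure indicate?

Counting 3 letter steps above Gb lands on C; in Bb minor, that letter is C.

C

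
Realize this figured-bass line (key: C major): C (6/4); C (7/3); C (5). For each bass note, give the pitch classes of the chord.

C (6/4): C, F, A.
C (7/5/3): C, E, G, B.
C (5/3): C, E, G.

C, F, A | C, E, G, B | C, E, G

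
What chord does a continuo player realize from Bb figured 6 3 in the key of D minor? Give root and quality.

The figures 6 3 indicate a triad in first inversion.
In first inversion the root lies a sixth above the bass: a sixth above Bb in D minor is G.
The chord tones are Bb, D, G, giving G minor.

G minor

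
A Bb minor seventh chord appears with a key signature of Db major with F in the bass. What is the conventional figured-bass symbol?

F is the fifth of Bb minor seventh, so the chord is in second inversion.
A seventh chord in second inversion is figured 6/4/3, conventionally abbreviated 4/3.

4/3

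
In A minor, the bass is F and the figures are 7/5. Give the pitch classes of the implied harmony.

F, A, C, E

The written figures 7/5 are shorthand for 7/5/3: the 3 is implied.
A third above F in this key is A.
A fifth above F in this key is C.
A seventh above F in this key is E.
Together with the bass F, this spells F major seventh in root position.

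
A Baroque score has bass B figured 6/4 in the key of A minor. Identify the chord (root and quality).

E minor

The figures 6/4 indicate a triad in second inversion.
In second inversion the root lies a fourth above the bass: a fourth above B in A minor is E.
The chord tones are B, E, G, giving E minor.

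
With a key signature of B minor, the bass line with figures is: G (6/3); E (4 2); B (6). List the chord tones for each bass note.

G, B, E | E, F#, A, C# | B, D, G

G (6/3): G, B, E.
E (6/4/2): E, F#, A, C#.
B (6/3): B, D, G.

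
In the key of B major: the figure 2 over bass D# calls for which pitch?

E

Counting 1 letter step above D# lands on E; in B major, that letter is E.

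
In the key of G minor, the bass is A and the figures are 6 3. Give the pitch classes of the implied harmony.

A, C, F

A third above A in this key is C.
A sixth above A in this key is F.
Together with the bass A, this spells F major in first inversion.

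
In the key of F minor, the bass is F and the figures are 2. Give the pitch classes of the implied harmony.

F, G, Bb, Db

The written figures 2 are shorthand for 6/4/2: the 6/4 are implied.
A second above F in this key is G.
A fourth above F in this key is Bb.
A sixth above F in this key is Db.
Together with the bass F, this spells G half-diminished seventh in third inversion.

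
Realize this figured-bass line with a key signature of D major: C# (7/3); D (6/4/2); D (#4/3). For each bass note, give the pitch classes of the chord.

C#, E, G, B | D, E, G, B | D, F#, G#, B

C# (7/5/3): C#, E, G, B.
D (6/4/2): D, E, G, B.
D (6/#4/3): D, F#, G#, B.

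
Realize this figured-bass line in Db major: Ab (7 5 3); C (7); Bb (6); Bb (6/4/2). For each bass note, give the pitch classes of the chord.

Ab, C, Eb, Gb | C, Eb, Gb, Bb | Bb, Db, Gb | Bb, C, Eb, Gb

Ab (7/5/3): Ab, C, Eb, Gb.
C (7/5/3): C, Eb, Gb, Bb.
Bb (6/3): Bb, Db, Gb.
Bb (6/4/2): Bb, C, Eb, Gb.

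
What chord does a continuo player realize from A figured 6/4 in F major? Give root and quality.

The figures 6/4 indicate a triad in second inversion.
In second inversion the root lies a fourth above the bass: a fourth above A in F major is D.
The chord tones are A, D, F, giving D minor.

D minor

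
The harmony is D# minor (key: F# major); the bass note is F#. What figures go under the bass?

6

F# is the third of D# minor, so the chord is in first inversion.
A triad in first inversion is figured 6/3, conventionally abbreviated 6.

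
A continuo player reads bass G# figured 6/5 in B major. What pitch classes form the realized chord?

The written figures 6/5 are shorthand for 6/5/3: the 3 is implied.
A third above G# in this key is B.
A fifth above G# in this key is D#.
A sixth above G# in this key is E.
Together with the bass G#, this spells E major seventh in first inversion.

G#, B, D#, E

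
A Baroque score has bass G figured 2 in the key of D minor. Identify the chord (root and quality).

A minor seventh

The figures 2 indicate a seventh chord in third inversion.
In third inversion the root lies a second above the bass: a second above G in D minor is A.
The chord tones are G, A, C, E, giving A minor seventh.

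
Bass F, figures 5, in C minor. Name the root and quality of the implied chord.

F minor

The figures 5 indicate a triad in root position.
In root position the bass is the root, so the root is F.
The chord tones are F, Ab, C, giving F minor.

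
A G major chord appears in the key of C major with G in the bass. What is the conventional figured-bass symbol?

G is the root of G major, so the chord is in root position.
A triad in root position is figured 5/3, conventionally abbreviated (no figures — root-position triad).

no figures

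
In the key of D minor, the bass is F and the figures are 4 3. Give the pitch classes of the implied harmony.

F, A, Bb, D

The written figures 4 3 are shorthand for 6/4/3: the 6 is implied.
A third above F in this key is A.
A fourth above F in this key is Bb.
A sixth above F in this key is D.
Together with the bass F, this spells Bb major seventh in second inversion.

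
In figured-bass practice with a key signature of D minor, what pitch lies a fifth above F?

C

Counting 4 letter steps above F lands on C; in D minor, that letter is C.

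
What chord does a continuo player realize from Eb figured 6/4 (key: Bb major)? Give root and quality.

A diminished

The figures 6/4 indicate a triad in second inversion.
In second inversion the root lies a fourth above the bass: a fourth above Eb in Bb major is A.
The chord tones are Eb, A, C, giving A diminished.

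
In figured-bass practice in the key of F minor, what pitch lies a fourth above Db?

G

Counting 3 letter steps above Db lands on G; in F minor, that letter is G.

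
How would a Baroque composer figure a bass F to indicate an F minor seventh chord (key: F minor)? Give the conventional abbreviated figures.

F is the root of F minor seventh, so the chord is in root position.
A seventh chord in root position is figured 7/5/3, conventionally abbreviated 7.

7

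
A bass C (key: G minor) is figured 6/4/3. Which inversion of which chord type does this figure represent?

seventh chord, second inversion

Intervals of 6/4/3 above the bass form a seventh chord; the bass is the fifth, so this is second inversion.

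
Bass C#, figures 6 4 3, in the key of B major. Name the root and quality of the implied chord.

The figures 6 4 3 indicate a seventh chord in second inversion.
In second inversion the root lies a fourth above the bass: a fourth above C# in B major is F#.
The chord tones are C#, E, F#, A#, giving F# dominant seventh.

F# dominant seventh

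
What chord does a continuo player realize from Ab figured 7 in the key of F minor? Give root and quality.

The figures 7 indicate a seventh chord in root position.
In root position the bass is the root, so the root is Ab.
The chord tones are Ab, C, Eb, G, giving Ab major seventh.

Ab major seventh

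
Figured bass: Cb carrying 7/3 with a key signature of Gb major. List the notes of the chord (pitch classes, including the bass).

Cb, Eb, Gb, Bb

The written figures 7/3 are shorthand for 7/5/3: the 5 is implied.
A third above Cb in this key is Eb.
A fifth above Cb in this key is Gb.
A seventh above Cb in this key is Bb.
Together with the bass Cb, this spells Cb major seventh in root position.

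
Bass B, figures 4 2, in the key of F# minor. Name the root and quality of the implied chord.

C# minor seventh

The figures 4 2 indicate a seventh chord in third inversion.
In third inversion the root lies a second above the bass: a second above B in F# minor is C#.
The chord tones are B, C#, E, G#, giving C# minor seventh.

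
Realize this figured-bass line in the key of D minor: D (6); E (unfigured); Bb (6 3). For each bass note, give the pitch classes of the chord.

D, F, Bb | E, G, Bb | Bb, D, G

D (6/3): D, F, Bb.
E (5/3): E, G, Bb.
Bb (6/3): Bb, D, G.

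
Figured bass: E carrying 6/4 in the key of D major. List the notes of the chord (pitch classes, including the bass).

E, A, C#

A fourth above E in this key is A.
A sixth above E in this key is C#.
Together with the bass E, this spells A major in second inversion.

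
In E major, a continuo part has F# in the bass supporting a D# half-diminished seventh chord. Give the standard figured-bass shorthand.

F# is the third of D# half-diminished seventh, so the chord is in first inversion.
A seventh chord in first inversion is figured 6/5/3, conventionally abbreviated 6/5.

6/5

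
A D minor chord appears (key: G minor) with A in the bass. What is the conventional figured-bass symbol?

6/4

A is the fifth of D minor, so the chord is in second inversion.
A triad in second inversion is figured 6/4, conventionally abbreviated 6/4.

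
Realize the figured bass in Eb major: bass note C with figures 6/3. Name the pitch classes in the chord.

C, Eb, Ab

A third above C in this key is Eb.
A sixth above C in this key is Ab.
Together with the bass C, this spells Ab major in first inversion.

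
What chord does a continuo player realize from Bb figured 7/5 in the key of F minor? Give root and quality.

The figures 7/5 indicate a seventh chord in root position.
In root position the bass is the root, so the root is Bb.
The chord tones are Bb, Db, F, Ab, giving Bb minor seventh.

Bb minor seventh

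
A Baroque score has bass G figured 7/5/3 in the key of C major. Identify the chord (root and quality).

G dominant seventh

The figures 7/5/3 indicate a seventh chord in root position.
In root position the bass is the root, so the root is G.
The chord tones are G, B, D, F, giving G dominant seventh.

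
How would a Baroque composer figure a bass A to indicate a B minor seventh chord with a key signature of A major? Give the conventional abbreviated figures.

A is the seventh of B minor seventh, so the chord is in third inversion.
A seventh chord in third inversion is figured 6/4/2, conventionally abbreviated 4/2.

4/2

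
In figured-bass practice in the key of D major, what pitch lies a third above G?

B

Counting 2 letter steps above G lands on B; in D major, that letter is B.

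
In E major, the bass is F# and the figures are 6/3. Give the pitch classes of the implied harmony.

A third above F# in this key is A.
A sixth above F# in this key is D#.
Together with the bass F#, this spells D# diminished in first inversion.

F#, A, D#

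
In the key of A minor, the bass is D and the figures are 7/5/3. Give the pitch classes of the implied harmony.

A third above D in this key is F.
A fifth above D in this key is A.
A seventh above D in this key is C.
Together with the bass D, this spells D minor seventh in root position.

D, F, A, C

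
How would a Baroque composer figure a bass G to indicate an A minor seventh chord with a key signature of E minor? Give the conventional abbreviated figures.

4/2

G is the seventh of A minor seventh, so the chord is in third inversion.
A seventh chord in third inversion is figured 6/4/2, conventionally abbreviated 4/2.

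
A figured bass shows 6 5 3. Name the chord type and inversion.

seventh chord, first inversion

Intervals of 6/5/3 above the bass form a seventh chord; the bass is the third, so this is first inversion.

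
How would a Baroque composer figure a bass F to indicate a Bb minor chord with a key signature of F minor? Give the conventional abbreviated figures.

6/4

F is the fifth of Bb minor, so the chord is in second inversion.
A triad in second inversion is figured 6/4, conventionally abbreviated 6/4.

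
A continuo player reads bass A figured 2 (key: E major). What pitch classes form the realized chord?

A, B, D#, F#

The written figures 2 are shorthand for 6/4/2: the 6/4 are implied.
A second above A in this key is B.
A fourth above A in this key is D#.
A sixth above A in this key is F#.
Together with the bass A, this spells B dominant seventh in third inversion.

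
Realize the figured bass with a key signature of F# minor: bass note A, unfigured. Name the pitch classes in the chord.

A, C#, E

An unfigured bass implies 5/3.
A third above A in this key is C#.
A fifth above A in this key is E.
Together with the bass A, this spells A major in root position.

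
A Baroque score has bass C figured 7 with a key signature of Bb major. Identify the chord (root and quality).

The figures 7 indicate a seventh chord in root position.
In root position the bass is the root, so the root is C.
The chord tones are C, Eb, G, Bb, giving C minor seventh.

C minor seventh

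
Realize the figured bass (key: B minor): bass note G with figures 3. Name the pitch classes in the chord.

G, B, D

The written figures 3 are shorthand for 5/3: the 5 is implied.
A third above G in this key is B.
A fifth above G in this key is D.
Together with the bass G, this spells G major in root position.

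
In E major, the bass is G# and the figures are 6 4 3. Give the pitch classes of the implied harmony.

G#, B, C#, E

A third above G# in this key is B.
A fourth above G# in this key is C#.
A sixth above G# in this key is E.
Together with the bass G#, this spells C# minor seventh in second inversion.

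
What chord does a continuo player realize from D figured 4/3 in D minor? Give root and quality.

G minor seventh

The figures 4/3 indicate a seventh chord in second inversion.
In second inversion the root lies a fourth above the bass: a fourth above D in D minor is G.
The chord tones are D, F, G, Bb, giving G minor seventh.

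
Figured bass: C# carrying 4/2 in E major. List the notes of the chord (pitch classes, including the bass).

C#, D#, F#, A

The written figures 4/2 are shorthand for 6/4/2: the 6 is implied.
A second above C# in this key is D#.
A fourth above C# in this key is F#.
A sixth above C# in this key is A.
Together with the bass C#, this spells D# half-diminished seventh in third inversion.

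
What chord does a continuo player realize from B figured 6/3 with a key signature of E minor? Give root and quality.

G major

The figures 6/3 indicate a triad in first inversion.
In first inversion the root lies a sixth above the bass: a sixth above B in E minor is G.
The chord tones are B, D, G, giving G major.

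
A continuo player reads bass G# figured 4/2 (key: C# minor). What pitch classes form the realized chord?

G#, A, C#, E

The written figures 4/2 are shorthand for 6/4/2: the 6 is implied.
A second above G# in this key is A.
A fourth above G# in this key is C#.
A sixth above G# in this key is E.
Together with the bass G#, this spells A major seventh in third inversion.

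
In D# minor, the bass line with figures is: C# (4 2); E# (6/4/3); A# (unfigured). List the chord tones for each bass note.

C#, D#, F#, A# | E#, G#, A#, C# | A#, C#, E#

C# (6/4/2): C#, D#, F#, A#.
E# (6/4/3): E#, G#, A#, C#.
A# (5/3): A#, C#, E#.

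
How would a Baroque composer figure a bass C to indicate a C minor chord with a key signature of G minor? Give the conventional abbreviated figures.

no figures

C is the root of C minor, so the chord is in root position.
A triad in root position is figured 5/3, conventionally abbreviated (no figures — root-position triad).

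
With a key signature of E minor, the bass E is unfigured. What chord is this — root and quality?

An unfigured bass indicates a triad in root position.
In root position the bass is the root, so the root is E.
The chord tones are E, G, B, giving E minor.

E minor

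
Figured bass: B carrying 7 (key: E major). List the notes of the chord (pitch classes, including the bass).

The written figures 7 are shorthand for 7/5/3: the 5/3 are implied.
A third above B in this key is D#.
A fifth above B in this key is F#.
A seventh above B in this key is A.
Together with the bass B, this spells B dominant seventh in root position.

B, D#, F#, A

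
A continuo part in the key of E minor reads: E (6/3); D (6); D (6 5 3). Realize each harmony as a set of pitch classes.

E, G, C | D, F#, B | D, F#, A, B

E (6/3): E, G, C.
D (6/3): D, F#, B.
D (6/5/3): D, F#, A, B.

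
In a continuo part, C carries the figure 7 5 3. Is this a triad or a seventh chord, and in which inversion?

seventh chord, root position

Intervals of 7/5/3 above the bass form a seventh chord; the bass is the root, so this is root position.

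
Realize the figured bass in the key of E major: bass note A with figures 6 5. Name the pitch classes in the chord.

A, C#, E, F#

The written figures 6 5 are shorthand for 6/5/3: the 3 is implied.
A third above A in this key is C#.
A fifth above A in this key is E.
A sixth above A in this key is F#.
Together with the bass A, this spells F# minor seventh in first inversion.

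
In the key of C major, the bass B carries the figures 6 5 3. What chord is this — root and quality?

G dominant seventh

The figures 6 5 3 indicate a seventh chord in first inversion.
In first inversion the root lies a sixth above the bass: a sixth above B in C major is G.
The chord tones are B, D, F, G, giving G dominant seventh.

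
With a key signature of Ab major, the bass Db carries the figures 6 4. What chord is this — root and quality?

The figures 6 4 indicate a triad in second inversion.
In second inversion the root lies a fourth above the bass: a fourth above Db in Ab major is G.
The chord tones are Db, G, Bb, giving G diminished.

G diminished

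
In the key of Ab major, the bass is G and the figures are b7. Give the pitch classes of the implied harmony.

The written figures b7 are shorthand for 7/5/3: the 5/3 are implied.
A third above G in this key is Bb.
A fifth above G in this key is Db.
A seventh above G in this key is F, lowered to Fb by the flat.
Together with the bass G, this spells G diminished seventh in root position.

G, Bb, Db, Fb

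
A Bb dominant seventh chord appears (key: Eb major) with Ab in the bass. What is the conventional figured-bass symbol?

Ab is the seventh of Bb dominant seventh, so the chord is in third inversion.
A seventh chord in third inversion is figured 6/4/2, conventionally abbreviated 4/2.

4/2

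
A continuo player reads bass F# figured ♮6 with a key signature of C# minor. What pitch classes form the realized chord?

F#, A, D

The written figures ♮6 are shorthand for 6/3: the 3 is implied.
A third above F# in this key is A.
A sixth above F# in this key is D#, made natural (D) by the ♮ figure.
Together with the bass F#, this spells D major in first inversion.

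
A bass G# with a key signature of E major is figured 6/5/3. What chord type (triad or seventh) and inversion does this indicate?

seventh chord, first inversion

Intervals of 6/5/3 above the bass form a seventh chord; the bass is the third, so this is first inversion.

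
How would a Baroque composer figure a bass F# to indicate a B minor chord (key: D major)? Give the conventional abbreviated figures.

F# is the fifth of B minor, so the chord is in second inversion.
A triad in second inversion is figured 6/4, conventionally abbreviated 6/4.

6/4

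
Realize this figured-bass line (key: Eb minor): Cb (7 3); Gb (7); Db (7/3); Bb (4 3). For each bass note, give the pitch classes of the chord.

Cb (7/5/3): Cb, Eb, Gb, Bb.
Gb (7/5/3): Gb, Bb, Db, F.
Db (7/5/3): Db, F, Ab, Cb.
Bb (6/4/3): Bb, Db, Eb, Gb.

Cb, Eb, Gb, Bb | Gb, Bb, Db, F | Db, F, Ab, Cb | Bb, Db, Eb, Gb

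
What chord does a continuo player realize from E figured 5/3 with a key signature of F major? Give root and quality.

The figures 5/3 indicate a triad in root position.
In root position the bass is the root, so the root is E.
The chord tones are E, G, Bb, giving E diminished.

E diminished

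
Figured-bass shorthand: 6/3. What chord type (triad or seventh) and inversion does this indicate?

Intervals of 6/3 above the bass form a triad; the bass is the third, so this is first inversion.

triad, first inversion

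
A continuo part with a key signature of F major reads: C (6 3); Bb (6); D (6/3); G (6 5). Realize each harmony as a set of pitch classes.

C (6/3): C, E, A.
Bb (6/3): Bb, D, G.
D (6/3): D, F, Bb.
G (6/5/3): G, Bb, D, E.

C, E, A | Bb, D, G | D, F, Bb | G, Bb, D, E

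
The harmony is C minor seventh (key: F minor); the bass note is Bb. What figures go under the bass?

4/2

Bb is the seventh of C minor seventh, so the chord is in third inversion.
A seventh chord in third inversion is figured 6/4/2, conventionally abbreviated 4/2.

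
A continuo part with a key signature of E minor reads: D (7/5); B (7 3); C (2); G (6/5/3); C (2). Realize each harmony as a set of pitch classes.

D, F#, A, C | B, D, F#, A | C, D, F#, A | G, B, D, E | C, D, F#, A

D (7/5/3): D, F#, A, C.
B (7/5/3): B, D, F#, A.
C (6/4/2): C, D, F#, A.
G (6/5/3): G, B, D, E.
C (6/4/2): C, D, F#, A.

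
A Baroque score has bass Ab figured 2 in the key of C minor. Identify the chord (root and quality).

The figures 2 indicate a seventh chord in third inversion.
In third inversion the root lies a second above the bass: a second above Ab in C minor is Bb.
The chord tones are Ab, Bb, D, F, giving Bb dominant seventh.

Bb dominant seventh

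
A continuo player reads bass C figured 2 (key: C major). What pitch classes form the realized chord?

The written figures 2 are shorthand for 6/4/2: the 6/4 are implied.
A second above C in this key is D.
A fourth above C in this key is F.
A sixth above C in this key is A.
Together with the bass C, this spells D minor seventh in third inversion.

C, D, F, A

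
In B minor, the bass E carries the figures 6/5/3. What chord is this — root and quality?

C# half-diminished seventh

The figures 6/5/3 indicate a seventh chord in first inversion.
In first inversion the root lies a sixth above the bass: a sixth above E in B minor is C#.
The chord tones are E, G, B, C#, giving C# half-diminished seventh.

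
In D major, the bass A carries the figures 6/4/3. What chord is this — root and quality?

D major seventh

The figures 6/4/3 indicate a seventh chord in second inversion.
In second inversion the root lies a fourth above the bass: a fourth above A in D major is D.
The chord tones are A, C#, D, F#, giving D major seventh.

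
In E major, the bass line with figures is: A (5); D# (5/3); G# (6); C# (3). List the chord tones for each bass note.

A (5/3): A, C#, E.
D# (5/3): D#, F#, A.
G# (6/3): G#, B, E.
C# (5/3): C#, E, G#.

A, C#, E | D#, F#, A | G#, B, E | C#, E, G#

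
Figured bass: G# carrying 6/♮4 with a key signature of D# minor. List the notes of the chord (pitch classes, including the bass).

A fourth above G# in this key is C#, made natural (C) by the ♮ figure.
A sixth above G# in this key is E#.

G#, C, E#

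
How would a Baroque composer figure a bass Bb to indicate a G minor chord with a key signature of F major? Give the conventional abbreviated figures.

Bb is the third of G minor, so the chord is in first inversion.
A triad in first inversion is figured 6/3, conventionally abbreviated 6.

6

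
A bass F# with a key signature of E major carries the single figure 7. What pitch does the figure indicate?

E

Counting 6 letter steps above F# lands on E; in E major, that letter is E.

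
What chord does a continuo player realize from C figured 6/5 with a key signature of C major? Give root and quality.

A minor seventh

The figures 6/5 indicate a seventh chord in first inversion.
In first inversion the root lies a sixth above the bass: a sixth above C in C major is A.
The chord tones are C, E, G, A, giving A minor seventh.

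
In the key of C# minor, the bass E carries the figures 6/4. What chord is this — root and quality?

A major

The figures 6/4 indicate a triad in second inversion.
In second inversion the root lies a fourth above the bass: a fourth above E in C# minor is A.
The chord tones are E, A, C#, giving A major.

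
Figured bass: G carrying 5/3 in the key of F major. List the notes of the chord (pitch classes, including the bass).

G, Bb, D

A third above G in this key is Bb.
A fifth above G in this key is D.
Together with the bass G, this spells G minor in root position.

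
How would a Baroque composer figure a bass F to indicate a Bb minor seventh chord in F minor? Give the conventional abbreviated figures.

F is the fifth of Bb minor seventh, so the chord is in second inversion.
A seventh chord in second inversion is figured 6/4/3, conventionally abbreviated 4/3.

4/3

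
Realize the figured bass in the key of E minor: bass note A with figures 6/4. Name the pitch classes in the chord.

A fourth above A in this key is D.
A sixth above A in this key is F#.
Together with the bass A, this spells D major in second inversion.

A, D, F#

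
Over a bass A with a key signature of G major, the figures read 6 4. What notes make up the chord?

A, D, F#

A fourth above A in this key is D.
A sixth above A in this key is F#.
Together with the bass A, this spells D major in second inversion.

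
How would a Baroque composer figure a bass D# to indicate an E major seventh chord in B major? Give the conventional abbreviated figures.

4/2

D# is the seventh of E major seventh, so the chord is in third inversion.
A seventh chord in third inversion is figured 6/4/2, conventionally abbreviated 4/2.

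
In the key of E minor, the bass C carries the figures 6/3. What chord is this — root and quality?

A minor

The figures 6/3 indicate a triad in first inversion.
In first inversion the root lies a sixth above the bass: a sixth above C in E minor is A.
The chord tones are C, E, A, giving A minor.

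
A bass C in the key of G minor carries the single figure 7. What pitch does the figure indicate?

Counting 6 letter steps above C lands on B; in G minor, that letter is Bb.

Bb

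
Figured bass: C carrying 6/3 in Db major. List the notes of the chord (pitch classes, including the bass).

A third above C in this key is Eb.
A sixth above C in this key is Ab.
Together with the bass C, this spells Ab major in first inversion.

C, Eb, Ab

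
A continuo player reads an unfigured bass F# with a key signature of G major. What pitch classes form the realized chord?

F#, A, C

An unfigured bass implies 5/3.
A third above F# in this key is A.
A fifth above F# in this key is C.
Together with the bass F#, this spells F# diminished in root position.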